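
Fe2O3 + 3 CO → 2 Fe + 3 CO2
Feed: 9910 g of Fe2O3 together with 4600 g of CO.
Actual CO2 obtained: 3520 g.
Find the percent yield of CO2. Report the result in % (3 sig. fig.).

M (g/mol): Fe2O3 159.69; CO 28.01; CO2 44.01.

48.7 %

n(Fe2O3) = 9910 / 159.69 = 62.06 mol
n(CO) = 4600 / 28.01 = 164.2 mol
n/ν for Fe2O3 = 62.06/1 = 62.06
n/ν for CO = 164.2/3 = 54.73
Smallest n/ν is CO → limiting reagent.
theoretical n(CO2) = (3/3) × 164.2 = 164.2 mol → 7226 g
% yield = 3520 / 7226 × 100 = 48.71 %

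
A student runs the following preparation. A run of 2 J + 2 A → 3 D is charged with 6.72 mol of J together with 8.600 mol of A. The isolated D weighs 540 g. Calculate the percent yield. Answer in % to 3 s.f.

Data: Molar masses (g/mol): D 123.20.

n(J) = 6.720 mol
n(A) = 8.600 mol
n/ν for J = 6.720/2 = 3.360
n/ν for A = 8.600/2 = 4.300
Smallest n/ν is J → limiting reagent.
theoretical n(D) = (3/2) × 6.720 = 10.08 mol → 1242 g
% yield = 540 / 1242 × 100 = 43.48 %

43.5 %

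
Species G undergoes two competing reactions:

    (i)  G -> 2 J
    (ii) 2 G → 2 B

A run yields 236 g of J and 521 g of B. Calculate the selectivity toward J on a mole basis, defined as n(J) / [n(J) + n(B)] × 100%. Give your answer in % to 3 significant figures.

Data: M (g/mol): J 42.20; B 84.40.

n(J) = 236 / 42.20 = 5.592 mol
n(B) = 521 / 84.40 = 6.173 mol
selectivity = 5.592/(5.592+6.173) × 100 = 47.53 %

47.5 %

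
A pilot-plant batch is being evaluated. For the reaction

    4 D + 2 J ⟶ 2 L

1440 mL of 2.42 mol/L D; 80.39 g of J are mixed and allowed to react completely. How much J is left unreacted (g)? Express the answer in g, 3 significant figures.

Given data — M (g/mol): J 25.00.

36.8 g

n(D) = 2.42 × 1440/1000 = 3.485 mol
n(J) = 80.39 / 25.00 = 3.216 mol
n/ν for D = 3.485/4 = 0.8713
n/ν for J = 3.216/2 = 1.608
Smallest n/ν is D → limiting reagent.
J consumed = (2/4) × 3.485 = 1.743 mol
J remaining = 3.216 − 1.743 = 1.473 mol
mass = 1.473 × 25.00 = 36.83 g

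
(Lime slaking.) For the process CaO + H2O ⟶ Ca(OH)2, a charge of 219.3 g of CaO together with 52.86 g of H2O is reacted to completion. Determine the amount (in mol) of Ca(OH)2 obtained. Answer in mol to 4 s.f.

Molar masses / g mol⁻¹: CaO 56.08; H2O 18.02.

2.933 mol

n(CaO) = 219.3 / 56.08 = 3.910 mol
n(H2O) = 52.86 / 18.02 = 2.933 mol
n/ν for CaO = 3.910/1 = 3.910
n/ν for H2O = 2.933/1 = 2.933
Smallest n/ν is H2O → limiting reagent.
n(Ca(OH)2) = (1/1) × 2.933 = 2.933 mol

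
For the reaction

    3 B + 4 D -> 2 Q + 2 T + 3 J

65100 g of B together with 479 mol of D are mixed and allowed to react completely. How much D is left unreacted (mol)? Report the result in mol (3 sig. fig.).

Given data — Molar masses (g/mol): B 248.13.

129 mol

n(B) = 65100 / 248.13 = 262.4 mol
n(D) = 479.0 mol
n/ν → B: 87.47, D: 119.8; B is limiting.
D consumed = (4/3) × 262.4 = 349.9 mol
D remaining = 479.0 − 349.9 = 129.1 mol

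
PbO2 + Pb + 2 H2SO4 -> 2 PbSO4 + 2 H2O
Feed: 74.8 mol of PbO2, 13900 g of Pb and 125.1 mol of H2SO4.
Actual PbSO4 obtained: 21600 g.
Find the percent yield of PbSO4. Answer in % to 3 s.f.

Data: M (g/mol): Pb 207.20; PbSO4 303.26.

n(PbO2) = 74.80 mol
n(Pb) = 13900 / 207.20 = 67.08 mol
n(H2SO4) = 125.1 mol
n/ν for PbO2 = 74.80/1 = 74.80
n/ν for Pb = 67.08/1 = 67.08
n/ν for H2SO4 = 125.1/2 = 62.55
Smallest n/ν is H2SO4 → limiting reagent.
theoretical n(PbSO4) = (2/2) × 125.1 = 125.1 mol → 37940 g
% yield = 21600 / 37940 × 100 = 56.93 %

56.9 %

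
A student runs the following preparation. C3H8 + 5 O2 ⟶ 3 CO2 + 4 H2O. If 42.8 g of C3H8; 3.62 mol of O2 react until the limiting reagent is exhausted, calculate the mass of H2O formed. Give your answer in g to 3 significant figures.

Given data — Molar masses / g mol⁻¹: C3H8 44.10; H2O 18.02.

n(C3H8) = 42.80 / 44.10 = 0.9705 mol
n(O2) = 3.620 mol
n/ν → C3H8: 0.9705, O2: 0.7240; O2 is limiting.
n(H2O) = (4/5) × 3.620 = 2.896 mol
mass = 2.896 × 18.02 = 52.19 g

52.2 g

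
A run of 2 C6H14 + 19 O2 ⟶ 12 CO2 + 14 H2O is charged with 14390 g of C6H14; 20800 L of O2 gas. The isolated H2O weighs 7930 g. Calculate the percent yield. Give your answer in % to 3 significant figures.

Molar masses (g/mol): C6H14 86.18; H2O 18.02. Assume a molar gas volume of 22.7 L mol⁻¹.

65.2 %

n(C6H14) = 14390 / 86.18 = 167.0 mol
n(O2) = 20800 / 22.7 = 916.3 mol
n/ν for C6H14 = 167.0/2 = 83.50
n/ν for O2 = 916.3/19 = 48.23
Smallest n/ν is O2 → limiting reagent.
theoretical n(H2O) = (14/19) × 916.3 = 675.2 mol → 12170 g
% yield = 7930 / 12170 × 100 = 65.16 %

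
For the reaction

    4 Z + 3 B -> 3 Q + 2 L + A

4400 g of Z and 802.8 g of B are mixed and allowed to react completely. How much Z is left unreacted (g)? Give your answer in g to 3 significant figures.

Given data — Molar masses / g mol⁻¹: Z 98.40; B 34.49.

n(Z) = 4400 / 98.40 = 44.72 mol
n(B) = 802.8 / 34.49 = 23.28 mol
n/ν for Z = 44.72/4 = 11.18
n/ν for B = 23.28/3 = 7.760
Smallest n/ν is B → limiting reagent.
Z consumed = (4/3) × 23.28 = 31.04 mol
Z remaining = 44.72 − 31.04 = 13.68 mol
mass = 13.68 × 98.40 = 1346 g

1350 g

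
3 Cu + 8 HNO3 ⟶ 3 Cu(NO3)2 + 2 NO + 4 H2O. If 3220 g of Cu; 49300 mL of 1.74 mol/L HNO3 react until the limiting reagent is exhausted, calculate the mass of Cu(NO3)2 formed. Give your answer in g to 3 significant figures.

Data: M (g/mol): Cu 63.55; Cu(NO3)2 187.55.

n(Cu) = 3220 / 63.55 = 50.67 mol
n(HNO3) = 1.74 × 49300/1000 = 85.78 mol
n/ν for Cu = 50.67/3 = 16.89
n/ν for HNO3 = 85.78/8 = 10.72
Smallest n/ν is HNO3 → limiting reagent.
n(Cu(NO3)2) = (3/8) × 85.78 = 32.17 mol
mass = 32.17 × 187.55 = 6033 g

6030 g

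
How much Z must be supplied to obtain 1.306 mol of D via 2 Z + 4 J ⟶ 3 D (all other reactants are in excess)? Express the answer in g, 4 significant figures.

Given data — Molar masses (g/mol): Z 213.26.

n(D) = 1.306 mol
n(Z) = (2/3) × 1.306 = 0.8707 mol
mass = 0.8707 × 213.26 = 185.7 g

185.7 g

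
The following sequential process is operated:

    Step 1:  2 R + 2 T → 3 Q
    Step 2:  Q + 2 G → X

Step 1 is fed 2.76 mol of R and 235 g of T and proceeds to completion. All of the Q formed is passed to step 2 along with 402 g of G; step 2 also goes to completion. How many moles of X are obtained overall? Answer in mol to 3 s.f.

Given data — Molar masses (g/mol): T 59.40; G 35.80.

4.14 mol

Step 1:
n(R) = 2.760 mol
n(T) = 235.0 / 59.40 = 3.956 mol
n/ν for R = 2.760/2 = 1.380
n/ν for T = 3.956/2 = 1.978
Smallest n/ν is R → limiting reagent.
n(Q) produced = (3/2) × 2.760 = 4.140 mol
Step 2:
n(Q) available = 4.140 mol
n(G) = 402.0 / 35.80 = 11.23 mol
n/ν for Q = 4.140/1 = 4.140
n/ν for G = 11.23/2 = 5.615
Smallest n/ν is Q → limiting reagent.
n(X) = (1/1) × 4.140 = 4.140 mol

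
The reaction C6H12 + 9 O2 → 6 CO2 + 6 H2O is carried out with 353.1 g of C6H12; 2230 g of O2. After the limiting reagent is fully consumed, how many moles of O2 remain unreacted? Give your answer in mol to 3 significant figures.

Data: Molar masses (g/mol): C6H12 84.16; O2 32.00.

31.9 mol

n(C6H12) = 353.1 / 84.16 = 4.196 mol
n(O2) = 2230 / 32.00 = 69.69 mol
n/ν → C6H12: 4.196, O2: 7.743; C6H12 is limiting.
O2 consumed = (9/1) × 4.196 = 37.76 mol
O2 remaining = 69.69 − 37.76 = 31.93 mol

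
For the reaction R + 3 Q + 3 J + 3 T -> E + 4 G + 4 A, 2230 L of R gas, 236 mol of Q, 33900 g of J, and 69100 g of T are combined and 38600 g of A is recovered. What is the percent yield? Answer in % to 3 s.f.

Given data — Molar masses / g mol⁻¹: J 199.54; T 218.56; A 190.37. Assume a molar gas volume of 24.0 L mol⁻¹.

89.5 %

n(R) = 2230 / 24.0 = 92.92 mol
n(Q) = 236.0 mol
n(J) = 33900 / 199.54 = 169.9 mol
n(T) = 69100 / 218.56 = 316.2 mol
n/ν for R = 92.92/1 = 92.92
n/ν for Q = 236.0/3 = 78.67
n/ν for J = 169.9/3 = 56.63
n/ν for T = 316.2/3 = 105.4
Smallest n/ν is J → limiting reagent.
theoretical n(A) = (4/3) × 169.9 = 226.5 mol → 43120 g
% yield = 38600 / 43120 × 100 = 89.52 %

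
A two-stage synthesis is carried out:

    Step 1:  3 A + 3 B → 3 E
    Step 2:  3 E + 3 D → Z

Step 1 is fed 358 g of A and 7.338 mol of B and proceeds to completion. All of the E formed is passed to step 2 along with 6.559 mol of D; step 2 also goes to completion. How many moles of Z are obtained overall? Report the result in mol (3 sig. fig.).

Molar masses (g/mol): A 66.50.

Step 1:
n(A) = 358.0 / 66.50 = 5.383 mol
n(B) = 7.338 mol
n/ν → A: 1.794, B: 2.446; A is limiting.
n(E) produced = (3/3) × 5.383 = 5.383 mol
Step 2:
n(E) available = 5.383 mol
n(D) = 6.559 mol
n/ν → E: 1.794, D: 2.186; E is limiting.
n(Z) = (1/3) × 5.383 = 1.794 mol

1.79 mol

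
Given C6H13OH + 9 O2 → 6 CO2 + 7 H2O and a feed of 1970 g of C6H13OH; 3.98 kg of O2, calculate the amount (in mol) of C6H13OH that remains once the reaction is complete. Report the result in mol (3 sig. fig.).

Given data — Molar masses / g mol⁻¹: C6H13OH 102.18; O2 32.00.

n(C6H13OH) = 1970 / 102.18 = 19.28 mol
n(O2) = 3.980×1000 / 32.00 = 124.4 mol
n/ν for C6H13OH = 19.28/1 = 19.28
n/ν for O2 = 124.4/9 = 13.82
Smallest n/ν is O2 → limiting reagent.
C6H13OH consumed = (1/9) × 124.4 = 13.82 mol
C6H13OH remaining = 19.28 − 13.82 = 5.460 mol

5.46 mol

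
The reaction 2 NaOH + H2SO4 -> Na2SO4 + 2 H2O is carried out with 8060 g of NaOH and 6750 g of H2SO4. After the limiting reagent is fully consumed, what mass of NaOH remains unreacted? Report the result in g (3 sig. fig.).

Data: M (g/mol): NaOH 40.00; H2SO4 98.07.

2550 g

n(NaOH) = 8060 / 40.00 = 201.5 mol
n(H2SO4) = 6750 / 98.07 = 68.83 mol
n/ν → NaOH: 100.8, H2SO4: 68.83; H2SO4 is limiting.
NaOH consumed = (2/1) × 68.83 = 137.7 mol
NaOH remaining = 201.5 − 137.7 = 63.80 mol
mass = 63.80 × 40.00 = 2552 g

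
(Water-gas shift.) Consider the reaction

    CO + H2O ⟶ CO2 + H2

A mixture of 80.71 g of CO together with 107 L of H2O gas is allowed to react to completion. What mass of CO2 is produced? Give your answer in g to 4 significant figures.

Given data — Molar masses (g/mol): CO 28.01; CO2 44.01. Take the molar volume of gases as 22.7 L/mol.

126.8 g

n(CO) = 80.71 / 28.01 = 2.881 mol
n(H2O) = 107.0 / 22.7 = 4.714 mol
n/ν for CO = 2.881/1 = 2.881
n/ν for H2O = 4.714/1 = 4.714
Smallest n/ν is CO → limiting reagent.
n(CO2) = (1/1) × 2.881 = 2.881 mol
mass = 2.881 × 44.01 = 126.8 g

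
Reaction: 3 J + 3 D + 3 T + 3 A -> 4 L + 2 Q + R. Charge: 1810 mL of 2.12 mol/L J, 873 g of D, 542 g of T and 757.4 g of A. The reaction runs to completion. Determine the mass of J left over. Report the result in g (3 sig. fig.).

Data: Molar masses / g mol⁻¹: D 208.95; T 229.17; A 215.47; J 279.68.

412 g

n(J) = 2.12 × 1810/1000 = 3.837 mol
n(D) = 873.0 / 208.95 = 4.178 mol
n(T) = 542.0 / 229.17 = 2.365 mol
n(A) = 757.4 / 215.47 = 3.515 mol
n/ν for J = 3.837/3 = 1.279
n/ν for D = 4.178/3 = 1.393
n/ν for T = 2.365/3 = 0.7883
n/ν for A = 3.515/3 = 1.172
Smallest n/ν is T → limiting reagent.
J consumed = (3/3) × 2.365 = 2.365 mol
J remaining = 3.837 − 2.365 = 1.472 mol
mass = 1.472 × 279.68 = 411.7 g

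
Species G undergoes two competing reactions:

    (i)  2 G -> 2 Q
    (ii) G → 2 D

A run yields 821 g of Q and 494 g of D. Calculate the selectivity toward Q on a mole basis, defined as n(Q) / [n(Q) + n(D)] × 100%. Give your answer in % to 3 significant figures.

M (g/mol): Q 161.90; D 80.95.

n(Q) = 821 / 161.90 = 5.071 mol
n(D) = 494 / 80.95 = 6.103 mol
selectivity = 5.071/(5.071+6.103) × 100 = 45.38 %

45.4 %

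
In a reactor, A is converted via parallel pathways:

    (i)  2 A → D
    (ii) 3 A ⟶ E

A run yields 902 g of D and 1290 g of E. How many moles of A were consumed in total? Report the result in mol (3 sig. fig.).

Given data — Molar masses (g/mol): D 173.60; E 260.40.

25.3 mol

n(D) = 902 / 173.60 = 5.196 mol
n(E) = 1290 / 260.40 = 4.954 mol
n(A) via (i) = (2/1)×5.196 = 10.39 mol
n(A) via (ii) = (3/1)×4.954 = 14.86 mol
total n(A) = 10.39 + 14.86 = 25.25 mol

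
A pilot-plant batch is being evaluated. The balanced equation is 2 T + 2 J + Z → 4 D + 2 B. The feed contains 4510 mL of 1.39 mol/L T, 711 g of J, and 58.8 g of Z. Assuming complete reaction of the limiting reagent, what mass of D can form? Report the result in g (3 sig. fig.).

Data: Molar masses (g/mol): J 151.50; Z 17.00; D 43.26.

n(T) = 1.39 × 4510/1000 = 6.269 mol
n(J) = 711.0 / 151.50 = 4.693 mol
n(Z) = 58.80 / 17.00 = 3.459 mol
n/ν → T: 3.135, J: 2.347, Z: 3.459; J is limiting.
n(D) = (4/2) × 4.693 = 9.386 mol
mass = 9.386 × 43.26 = 406.0 g

406 g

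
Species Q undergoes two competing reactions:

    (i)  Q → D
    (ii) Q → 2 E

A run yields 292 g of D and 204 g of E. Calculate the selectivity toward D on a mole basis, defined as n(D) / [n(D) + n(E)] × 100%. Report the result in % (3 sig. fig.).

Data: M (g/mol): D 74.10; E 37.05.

41.7 %

n(D) = 292 / 74.10 = 3.941 mol
n(E) = 204 / 37.05 = 5.506 mol
selectivity = 3.941/(3.941+5.506) × 100 = 41.72 %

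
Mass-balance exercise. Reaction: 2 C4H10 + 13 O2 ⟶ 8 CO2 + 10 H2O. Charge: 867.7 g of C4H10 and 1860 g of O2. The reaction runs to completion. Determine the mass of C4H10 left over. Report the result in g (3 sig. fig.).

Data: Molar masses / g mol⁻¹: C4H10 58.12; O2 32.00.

348 g

n(C4H10) = 867.7 / 58.12 = 14.93 mol
n(O2) = 1860 / 32.00 = 58.13 mol
n/ν for C4H10 = 14.93/2 = 7.465
n/ν for O2 = 58.13/13 = 4.472
Smallest n/ν is O2 → limiting reagent.
C4H10 consumed = (2/13) × 58.13 = 8.943 mol
C4H10 remaining = 14.93 − 8.943 = 5.987 mol
mass = 5.987 × 58.12 = 348.0 g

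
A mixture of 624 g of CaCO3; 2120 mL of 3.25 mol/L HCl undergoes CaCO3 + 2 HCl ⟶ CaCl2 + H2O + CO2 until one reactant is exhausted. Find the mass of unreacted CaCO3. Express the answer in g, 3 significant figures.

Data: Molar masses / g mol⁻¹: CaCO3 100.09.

279 g

n(CaCO3) = 624.0 / 100.09 = 6.234 mol
n(HCl) = 3.25 × 2120/1000 = 6.890 mol
n/ν → CaCO3: 6.234, HCl: 3.445; HCl is limiting.
CaCO3 consumed = (1/2) × 6.890 = 3.445 mol
CaCO3 remaining = 6.234 − 3.445 = 2.789 mol
mass = 2.789 × 100.09 = 279.2 g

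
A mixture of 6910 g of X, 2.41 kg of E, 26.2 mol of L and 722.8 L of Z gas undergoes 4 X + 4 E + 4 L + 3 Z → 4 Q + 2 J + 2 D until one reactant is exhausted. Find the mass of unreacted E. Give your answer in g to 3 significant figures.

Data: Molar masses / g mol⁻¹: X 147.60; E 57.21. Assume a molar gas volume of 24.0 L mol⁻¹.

n(X) = 6910 / 147.60 = 46.82 mol
n(E) = 2.410×1000 / 57.21 = 42.13 mol
n(L) = 26.20 mol
n(Z) = 722.8 / 24.0 = 30.12 mol
n/ν for X = 46.82/4 = 11.71
n/ν for E = 42.13/4 = 10.53
n/ν for L = 26.20/4 = 6.550
n/ν for Z = 30.12/3 = 10.04
Smallest n/ν is L → limiting reagent.
E consumed = (4/4) × 26.20 = 26.20 mol
E remaining = 42.13 − 26.20 = 15.93 mol
mass = 15.93 × 57.21 = 911.4 g

911 g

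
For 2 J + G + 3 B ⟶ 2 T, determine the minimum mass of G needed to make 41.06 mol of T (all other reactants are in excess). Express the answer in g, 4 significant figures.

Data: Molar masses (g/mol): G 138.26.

2838 g

n(T) = 41.06 mol
n(G) = (1/2) × 41.06 = 20.53 mol
mass = 20.53 × 138.26 = 2838 g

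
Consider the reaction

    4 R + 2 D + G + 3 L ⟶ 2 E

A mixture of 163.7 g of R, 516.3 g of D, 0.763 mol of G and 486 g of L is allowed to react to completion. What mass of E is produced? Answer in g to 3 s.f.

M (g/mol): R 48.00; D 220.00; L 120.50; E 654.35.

999 g

n(R) = 163.7 / 48.00 = 3.410 mol
n(D) = 516.3 / 220.00 = 2.347 mol
n(G) = 0.7630 mol
n(L) = 486.0 / 120.50 = 4.033 mol
n/ν for R = 3.410/4 = 0.8525
n/ν for D = 2.347/2 = 1.174
n/ν for G = 0.7630/1 = 0.7630
n/ν for L = 4.033/3 = 1.344
Smallest n/ν is G → limiting reagent.
n(E) = (2/1) × 0.7630 = 1.526 mol
mass = 1.526 × 654.35 = 998.5 g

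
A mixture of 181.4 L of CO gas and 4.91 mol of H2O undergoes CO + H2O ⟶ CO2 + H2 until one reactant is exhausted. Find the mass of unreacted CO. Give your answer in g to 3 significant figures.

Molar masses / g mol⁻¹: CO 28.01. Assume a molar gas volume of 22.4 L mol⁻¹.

n(CO) = 181.4 / 22.4 = 8.098 mol
n(H2O) = 4.910 mol
n/ν for CO = 8.098/1 = 8.098
n/ν for H2O = 4.910/1 = 4.910
Smallest n/ν is H2O → limiting reagent.
CO consumed = (1/1) × 4.910 = 4.910 mol
CO remaining = 8.098 − 4.910 = 3.188 mol
mass = 3.188 × 28.01 = 89.30 g

89.3 g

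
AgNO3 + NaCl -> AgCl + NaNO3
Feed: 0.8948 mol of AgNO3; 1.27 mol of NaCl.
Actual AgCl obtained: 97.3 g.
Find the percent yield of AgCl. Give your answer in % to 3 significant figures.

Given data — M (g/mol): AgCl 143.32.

75.9 %

n(AgNO3) = 0.8948 mol
n(NaCl) = 1.270 mol
n/ν for AgNO3 = 0.8948/1 = 0.8948
n/ν for NaCl = 1.270/1 = 1.270
Smallest n/ν is AgNO3 → limiting reagent.
theoretical n(AgCl) = (1/1) × 0.8948 = 0.8948 mol → 128.2 g
% yield = 97.3 / 128.2 × 100 = 75.90 %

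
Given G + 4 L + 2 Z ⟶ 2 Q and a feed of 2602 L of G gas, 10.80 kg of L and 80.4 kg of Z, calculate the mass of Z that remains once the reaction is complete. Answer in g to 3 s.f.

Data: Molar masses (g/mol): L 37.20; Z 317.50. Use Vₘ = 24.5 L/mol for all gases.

34300 g

n(G) = 2602 / 24.5 = 106.2 mol
n(L) = 10.80×1000 / 37.20 = 290.3 mol
n(Z) = 80.40×1000 / 317.50 = 253.2 mol
n/ν → G: 106.2, L: 72.58, Z: 126.6; L is limiting.
Z consumed = (2/4) × 290.3 = 145.2 mol
Z remaining = 253.2 − 145.2 = 108.0 mol
mass = 108.0 × 317.50 = 34290 g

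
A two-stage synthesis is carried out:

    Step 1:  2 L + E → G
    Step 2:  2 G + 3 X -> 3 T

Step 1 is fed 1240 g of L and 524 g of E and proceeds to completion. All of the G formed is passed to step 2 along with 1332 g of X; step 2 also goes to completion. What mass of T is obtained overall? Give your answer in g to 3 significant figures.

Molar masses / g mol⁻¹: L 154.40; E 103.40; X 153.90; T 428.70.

2580 g

Step 1:
n(L) = 1240 / 154.40 = 8.031 mol
n(E) = 524.0 / 103.40 = 5.068 mol
n/ν for L = 8.031/2 = 4.016
n/ν for E = 5.068/1 = 5.068
Smallest n/ν is L → limiting reagent.
n(G) produced = (1/2) × 8.031 = 4.016 mol
Step 2:
n(G) available = 4.016 mol
n(X) = 1332 / 153.90 = 8.655 mol
n/ν for G = 4.016/2 = 2.008
n/ν for X = 8.655/3 = 2.885
Smallest n/ν is G → limiting reagent.
n(T) = (3/2) × 4.016 = 6.024 mol
mass = 6.024 × 428.70 = 2582 g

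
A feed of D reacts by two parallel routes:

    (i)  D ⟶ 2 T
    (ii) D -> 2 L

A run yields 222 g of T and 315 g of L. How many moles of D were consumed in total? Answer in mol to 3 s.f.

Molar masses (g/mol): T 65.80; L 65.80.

n(T) = 222 / 65.80 = 3.374 mol
n(L) = 315 / 65.80 = 4.787 mol
n(D) via (i) = (1/2)×3.374 = 1.687 mol
n(D) via (ii) = (1/2)×4.787 = 2.394 mol
total n(D) = 1.687 + 2.394 = 4.081 mol

4.08 mol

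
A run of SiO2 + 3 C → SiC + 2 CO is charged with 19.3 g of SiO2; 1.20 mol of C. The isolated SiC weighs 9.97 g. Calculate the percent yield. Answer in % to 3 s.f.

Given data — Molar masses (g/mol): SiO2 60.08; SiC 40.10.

77.4 %

n(SiO2) = 19.30 / 60.08 = 0.3212 mol
n(C) = 1.200 mol
n/ν for SiO2 = 0.3212/1 = 0.3212
n/ν for C = 1.200/3 = 0.4000
Smallest n/ν is SiO2 → limiting reagent.
theoretical n(SiC) = (1/1) × 0.3212 = 0.3212 mol → 12.88 g
% yield = 9.97 / 12.88 × 100 = 77.41 %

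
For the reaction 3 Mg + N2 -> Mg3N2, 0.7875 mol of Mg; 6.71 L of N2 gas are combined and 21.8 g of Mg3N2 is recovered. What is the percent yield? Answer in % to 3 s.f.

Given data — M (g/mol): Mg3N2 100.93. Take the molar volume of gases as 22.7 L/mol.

n(Mg) = 0.7875 mol
n(N2) = 6.710 / 22.7 = 0.2956 mol
n/ν for Mg = 0.7875/3 = 0.2625
n/ν for N2 = 0.2956/1 = 0.2956
Smallest n/ν is Mg → limiting reagent.
theoretical n(Mg3N2) = (1/3) × 0.7875 = 0.2625 mol → 26.49 g
% yield = 21.8 / 26.49 × 100 = 82.30 %

82.3 %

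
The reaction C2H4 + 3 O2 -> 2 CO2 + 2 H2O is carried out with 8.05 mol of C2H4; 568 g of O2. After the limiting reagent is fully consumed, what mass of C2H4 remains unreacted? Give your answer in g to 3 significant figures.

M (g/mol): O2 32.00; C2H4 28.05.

59.8 g

n(C2H4) = 8.050 mol
n(O2) = 568.0 / 32.00 = 17.75 mol
n/ν → C2H4: 8.050, O2: 5.917; O2 is limiting.
C2H4 consumed = (1/3) × 17.75 = 5.917 mol
C2H4 remaining = 8.050 − 5.917 = 2.133 mol
mass = 2.133 × 28.05 = 59.83 g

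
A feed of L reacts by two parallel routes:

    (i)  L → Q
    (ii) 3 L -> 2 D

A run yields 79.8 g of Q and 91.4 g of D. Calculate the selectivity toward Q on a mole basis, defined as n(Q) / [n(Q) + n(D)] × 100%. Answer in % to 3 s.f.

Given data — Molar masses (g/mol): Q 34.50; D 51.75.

n(Q) = 79.8 / 34.50 = 2.313 mol
n(D) = 91.4 / 51.75 = 1.766 mol
selectivity = 2.313/(2.313+1.766) × 100 = 56.71 %

56.7 %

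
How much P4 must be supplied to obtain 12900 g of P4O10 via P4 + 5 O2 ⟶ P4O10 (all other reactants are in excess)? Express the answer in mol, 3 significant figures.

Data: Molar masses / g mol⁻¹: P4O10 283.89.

45.4 mol

n(P4O10) = 12900 / 283.89 = 45.44 mol
n(P4) = (1/1) × 45.44 = 45.44 mol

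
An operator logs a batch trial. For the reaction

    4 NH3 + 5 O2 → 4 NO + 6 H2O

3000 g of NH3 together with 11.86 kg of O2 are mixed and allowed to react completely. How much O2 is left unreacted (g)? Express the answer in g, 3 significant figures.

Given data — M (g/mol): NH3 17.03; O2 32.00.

n(NH3) = 3000 / 17.03 = 176.2 mol
n(O2) = 11.86×1000 / 32.00 = 370.6 mol
n/ν → NH3: 44.05, O2: 74.12; NH3 is limiting.
O2 consumed = (5/4) × 176.2 = 220.3 mol
O2 remaining = 370.6 − 220.3 = 150.3 mol
mass = 150.3 × 32.00 = 4810 g

4810 g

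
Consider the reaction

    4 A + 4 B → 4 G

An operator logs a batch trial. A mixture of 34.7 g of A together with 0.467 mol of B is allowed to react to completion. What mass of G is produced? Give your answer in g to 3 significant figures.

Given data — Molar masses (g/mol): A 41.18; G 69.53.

n(A) = 34.70 / 41.18 = 0.8426 mol
n(B) = 0.4670 mol
n/ν for A = 0.8426/4 = 0.2107
n/ν for B = 0.4670/4 = 0.1168
Smallest n/ν is B → limiting reagent.
n(G) = (4/4) × 0.4670 = 0.4670 mol
mass = 0.4670 × 69.53 = 32.47 g

32.5 g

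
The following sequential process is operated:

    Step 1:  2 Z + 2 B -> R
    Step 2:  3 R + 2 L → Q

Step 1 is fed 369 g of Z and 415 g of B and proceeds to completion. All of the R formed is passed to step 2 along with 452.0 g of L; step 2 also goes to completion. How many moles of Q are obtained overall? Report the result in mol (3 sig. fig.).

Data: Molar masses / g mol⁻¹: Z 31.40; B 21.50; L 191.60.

Step 1:
n(Z) = 369.0 / 31.40 = 11.75 mol
n(B) = 415.0 / 21.50 = 19.30 mol
n/ν → Z: 5.875, B: 9.650; Z is limiting.
n(R) produced = (1/2) × 11.75 = 5.875 mol
Step 2:
n(R) available = 5.875 mol
n(L) = 452.0 / 191.60 = 2.359 mol
n/ν → R: 1.958, L: 1.180; L is limiting.
n(Q) = (1/2) × 2.359 = 1.180 mol

1.18 mol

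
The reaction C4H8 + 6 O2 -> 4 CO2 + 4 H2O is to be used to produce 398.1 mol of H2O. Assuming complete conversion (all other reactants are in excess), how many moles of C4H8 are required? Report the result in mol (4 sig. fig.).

99.53 mol

n(H2O) = 398.1 mol
n(C4H8) = (1/4) × 398.1 = 99.53 mol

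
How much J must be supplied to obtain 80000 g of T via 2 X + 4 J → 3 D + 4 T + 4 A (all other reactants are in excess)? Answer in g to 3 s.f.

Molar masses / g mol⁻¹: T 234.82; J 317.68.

108000 g

n(T) = 80000 / 234.82 = 340.7 mol
n(J) = (4/4) × 340.7 = 340.7 mol
mass = 340.7 × 317.68 = 108200 g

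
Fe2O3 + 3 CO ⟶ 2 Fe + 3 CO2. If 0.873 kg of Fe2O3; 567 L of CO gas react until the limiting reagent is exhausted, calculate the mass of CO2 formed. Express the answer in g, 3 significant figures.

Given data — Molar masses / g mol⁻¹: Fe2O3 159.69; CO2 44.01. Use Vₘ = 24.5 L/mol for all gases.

n(Fe2O3) = 0.8730×1000 / 159.69 = 5.467 mol
n(CO) = 567.0 / 24.5 = 23.14 mol
n/ν for Fe2O3 = 5.467/1 = 5.467
n/ν for CO = 23.14/3 = 7.713
Smallest n/ν is Fe2O3 → limiting reagent.
n(CO2) = (3/1) × 5.467 = 16.40 mol
mass = 16.40 × 44.01 = 721.8 g

722 g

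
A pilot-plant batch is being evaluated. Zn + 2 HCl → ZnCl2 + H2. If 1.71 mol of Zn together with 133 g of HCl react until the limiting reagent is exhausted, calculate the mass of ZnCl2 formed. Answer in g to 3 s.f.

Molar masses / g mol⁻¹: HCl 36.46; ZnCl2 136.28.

n(Zn) = 1.710 mol
n(HCl) = 133.0 / 36.46 = 3.648 mol
n/ν → Zn: 1.710, HCl: 1.824; Zn is limiting.
n(ZnCl2) = (1/1) × 1.710 = 1.710 mol
mass = 1.710 × 136.28 = 233.0 g

233 g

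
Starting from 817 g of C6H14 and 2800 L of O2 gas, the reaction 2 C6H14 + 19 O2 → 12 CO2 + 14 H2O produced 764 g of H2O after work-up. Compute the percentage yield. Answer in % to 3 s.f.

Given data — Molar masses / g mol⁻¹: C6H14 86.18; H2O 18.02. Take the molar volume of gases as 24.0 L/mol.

63.9 %

n(C6H14) = 817.0 / 86.18 = 9.480 mol
n(O2) = 2800 / 24.0 = 116.7 mol
n/ν for C6H14 = 9.480/2 = 4.740
n/ν for O2 = 116.7/19 = 6.142
Smallest n/ν is C6H14 → limiting reagent.
theoretical n(H2O) = (14/2) × 9.480 = 66.36 mol → 1196 g
% yield = 764 / 1196 × 100 = 63.88 %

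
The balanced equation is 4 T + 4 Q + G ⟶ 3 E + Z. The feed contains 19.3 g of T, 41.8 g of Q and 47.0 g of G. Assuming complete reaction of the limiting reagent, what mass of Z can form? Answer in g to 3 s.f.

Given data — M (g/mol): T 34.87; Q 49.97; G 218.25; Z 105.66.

n(T) = 19.30 / 34.87 = 0.5535 mol
n(Q) = 41.80 / 49.97 = 0.8365 mol
n(G) = 47.00 / 218.25 = 0.2153 mol
n/ν for T = 0.5535/4 = 0.1384
n/ν for Q = 0.8365/4 = 0.2091
n/ν for G = 0.2153/1 = 0.2153
Smallest n/ν is T → limiting reagent.
n(Z) = (1/4) × 0.5535 = 0.1384 mol
mass = 0.1384 × 105.66 = 14.62 g

14.6 g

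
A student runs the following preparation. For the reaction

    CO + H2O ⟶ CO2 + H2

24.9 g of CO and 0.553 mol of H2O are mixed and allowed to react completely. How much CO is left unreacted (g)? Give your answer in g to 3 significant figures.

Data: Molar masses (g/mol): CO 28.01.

9.41 g

n(CO) = 24.90 / 28.01 = 0.8890 mol
n(H2O) = 0.5530 mol
n/ν for CO = 0.8890/1 = 0.8890
n/ν for H2O = 0.5530/1 = 0.5530
Smallest n/ν is H2O → limiting reagent.
CO consumed = (1/1) × 0.5530 = 0.5530 mol
CO remaining = 0.8890 − 0.5530 = 0.3360 mol
mass = 0.3360 × 28.01 = 9.411 g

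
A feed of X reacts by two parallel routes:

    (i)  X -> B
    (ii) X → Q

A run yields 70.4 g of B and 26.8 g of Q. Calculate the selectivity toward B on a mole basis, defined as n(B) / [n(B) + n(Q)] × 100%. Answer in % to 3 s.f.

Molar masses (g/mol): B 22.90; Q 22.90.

n(B) = 70.4 / 22.90 = 3.074 mol
n(Q) = 26.8 / 22.90 = 1.170 mol
selectivity = 3.074/(3.074+1.170) × 100 = 72.43 %

72.4 %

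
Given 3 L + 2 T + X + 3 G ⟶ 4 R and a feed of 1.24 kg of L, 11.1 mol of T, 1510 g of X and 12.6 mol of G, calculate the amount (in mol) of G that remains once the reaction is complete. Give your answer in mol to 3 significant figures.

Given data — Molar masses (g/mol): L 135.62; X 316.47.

n(L) = 1.240×1000 / 135.62 = 9.143 mol
n(T) = 11.10 mol
n(X) = 1510 / 316.47 = 4.771 mol
n(G) = 12.60 mol
n/ν for L = 9.143/3 = 3.048
n/ν for T = 11.10/2 = 5.550
n/ν for X = 4.771/1 = 4.771
n/ν for G = 12.60/3 = 4.200
Smallest n/ν is L → limiting reagent.
G consumed = (3/3) × 9.143 = 9.143 mol
G remaining = 12.60 − 9.143 = 3.457 mol

3.46 mol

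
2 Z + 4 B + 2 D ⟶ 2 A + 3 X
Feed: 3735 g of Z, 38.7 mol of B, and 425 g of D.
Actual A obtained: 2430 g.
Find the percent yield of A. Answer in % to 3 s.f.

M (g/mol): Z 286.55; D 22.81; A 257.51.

n(Z) = 3735 / 286.55 = 13.03 mol
n(B) = 38.70 mol
n(D) = 425.0 / 22.81 = 18.63 mol
n/ν for Z = 13.03/2 = 6.515
n/ν for B = 38.70/4 = 9.675
n/ν for D = 18.63/2 = 9.315
Smallest n/ν is Z → limiting reagent.
theoretical n(A) = (2/2) × 13.03 = 13.03 mol → 3355 g
% yield = 2430 / 3355 × 100 = 72.43 %

72.4 %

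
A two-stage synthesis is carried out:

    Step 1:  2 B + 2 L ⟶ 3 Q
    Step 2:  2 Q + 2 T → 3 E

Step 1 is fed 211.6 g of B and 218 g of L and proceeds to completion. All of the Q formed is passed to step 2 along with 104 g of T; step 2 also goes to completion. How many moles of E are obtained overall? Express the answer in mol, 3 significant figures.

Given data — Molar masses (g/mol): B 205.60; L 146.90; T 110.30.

Step 1:
n(B) = 211.6 / 205.60 = 1.029 mol
n(L) = 218.0 / 146.90 = 1.484 mol
n/ν for B = 1.029/2 = 0.5145
n/ν for L = 1.484/2 = 0.7420
Smallest n/ν is B → limiting reagent.
n(Q) produced = (3/2) × 1.029 = 1.544 mol
Step 2:
n(Q) available = 1.544 mol
n(T) = 104.0 / 110.30 = 0.9429 mol
n/ν for Q = 1.544/2 = 0.7720
n/ν for T = 0.9429/2 = 0.4715
Smallest n/ν is T → limiting reagent.
n(E) = (3/2) × 0.9429 = 1.414 mol

1.41 mol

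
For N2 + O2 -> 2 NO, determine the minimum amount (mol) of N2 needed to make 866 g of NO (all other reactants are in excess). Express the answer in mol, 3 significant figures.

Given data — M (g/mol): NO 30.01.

14.4 mol

n(NO) = 866 / 30.01 = 28.86 mol
n(N2) = (1/2) × 28.86 = 14.43 mol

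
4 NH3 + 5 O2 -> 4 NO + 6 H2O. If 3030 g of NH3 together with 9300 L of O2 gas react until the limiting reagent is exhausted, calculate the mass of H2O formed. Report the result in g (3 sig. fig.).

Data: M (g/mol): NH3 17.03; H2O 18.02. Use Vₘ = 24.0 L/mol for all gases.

n(NH3) = 3030 / 17.03 = 177.9 mol
n(O2) = 9300 / 24.0 = 387.5 mol
n/ν → NH3: 44.48, O2: 77.50; NH3 is limiting.
n(H2O) = (6/4) × 177.9 = 266.9 mol
mass = 266.9 × 18.02 = 4810 g

4810 g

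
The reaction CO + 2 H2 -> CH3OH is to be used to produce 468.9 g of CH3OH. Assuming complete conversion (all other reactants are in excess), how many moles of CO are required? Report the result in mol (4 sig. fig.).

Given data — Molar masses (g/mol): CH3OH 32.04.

14.63 mol

n(CH3OH) = 468.9 / 32.04 = 14.63 mol
n(CO) = (1/1) × 14.63 = 14.63 mol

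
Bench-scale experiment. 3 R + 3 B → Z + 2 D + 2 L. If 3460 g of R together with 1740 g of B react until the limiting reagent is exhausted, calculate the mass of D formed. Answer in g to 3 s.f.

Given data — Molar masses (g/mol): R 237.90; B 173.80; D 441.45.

2950 g

n(R) = 3460 / 237.90 = 14.54 mol
n(B) = 1740 / 173.80 = 10.01 mol
n/ν → R: 4.847, B: 3.337; B is limiting.
n(D) = (2/3) × 10.01 = 6.673 mol
mass = 6.673 × 441.45 = 2946 g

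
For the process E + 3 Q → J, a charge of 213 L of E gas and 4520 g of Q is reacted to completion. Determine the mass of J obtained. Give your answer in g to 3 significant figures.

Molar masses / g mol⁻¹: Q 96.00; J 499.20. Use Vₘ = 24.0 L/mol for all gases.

n(E) = 213.0 / 24.0 = 8.875 mol
n(Q) = 4520 / 96.00 = 47.08 mol
n/ν for E = 8.875/1 = 8.875
n/ν for Q = 47.08/3 = 15.69
Smallest n/ν is E → limiting reagent.
n(J) = (1/1) × 8.875 = 8.875 mol
mass = 8.875 × 499.20 = 4430 g

4430 g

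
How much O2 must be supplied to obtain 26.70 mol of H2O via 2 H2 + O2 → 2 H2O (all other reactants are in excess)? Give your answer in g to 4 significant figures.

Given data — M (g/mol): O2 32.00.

n(H2O) = 26.70 mol
n(O2) = (1/2) × 26.70 = 13.35 mol
mass = 13.35 × 32.00 = 427.2 g

427.2 g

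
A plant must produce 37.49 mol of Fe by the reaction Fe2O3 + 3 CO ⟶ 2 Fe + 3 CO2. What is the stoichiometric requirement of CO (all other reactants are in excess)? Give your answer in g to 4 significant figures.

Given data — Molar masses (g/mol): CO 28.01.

n(Fe) = 37.49 mol
n(CO) = (3/2) × 37.49 = 56.24 mol
mass = 56.24 × 28.01 = 1575 g

1575 g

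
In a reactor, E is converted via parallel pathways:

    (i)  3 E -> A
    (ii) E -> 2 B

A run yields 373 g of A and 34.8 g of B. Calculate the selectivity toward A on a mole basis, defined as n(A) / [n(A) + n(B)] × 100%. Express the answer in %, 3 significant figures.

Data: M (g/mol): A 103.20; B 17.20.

64.1 %

n(A) = 373 / 103.20 = 3.614 mol
n(B) = 34.8 / 17.20 = 2.023 mol
selectivity = 3.614/(3.614+2.023) × 100 = 64.11 %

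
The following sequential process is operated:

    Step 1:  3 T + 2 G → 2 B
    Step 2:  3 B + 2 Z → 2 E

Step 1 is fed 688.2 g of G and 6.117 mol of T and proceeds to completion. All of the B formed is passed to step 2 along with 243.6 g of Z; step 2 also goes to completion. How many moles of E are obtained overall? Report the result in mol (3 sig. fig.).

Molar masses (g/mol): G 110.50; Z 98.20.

2.48 mol

Step 1:
n(G) = 688.2 / 110.50 = 6.228 mol
n(T) = 6.117 mol
n/ν → G: 3.114, T: 2.039; T is limiting.
n(B) produced = (2/3) × 6.117 = 4.078 mol
Step 2:
n(B) available = 4.078 mol
n(Z) = 243.6 / 98.20 = 2.481 mol
n/ν → B: 1.359, Z: 1.241; Z is limiting.
n(E) = (2/2) × 2.481 = 2.481 mol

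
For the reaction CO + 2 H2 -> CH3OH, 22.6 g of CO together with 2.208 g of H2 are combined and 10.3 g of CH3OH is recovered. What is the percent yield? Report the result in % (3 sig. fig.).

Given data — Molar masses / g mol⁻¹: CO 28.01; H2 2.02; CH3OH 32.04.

58.8 %

n(CO) = 22.60 / 28.01 = 0.8069 mol
n(H2) = 2.208 / 2.02 = 1.093 mol
n/ν for CO = 0.8069/1 = 0.8069
n/ν for H2 = 1.093/2 = 0.5465
Smallest n/ν is H2 → limiting reagent.
theoretical n(CH3OH) = (1/2) × 1.093 = 0.5465 mol → 17.51 g
% yield = 10.3 / 17.51 × 100 = 58.82 %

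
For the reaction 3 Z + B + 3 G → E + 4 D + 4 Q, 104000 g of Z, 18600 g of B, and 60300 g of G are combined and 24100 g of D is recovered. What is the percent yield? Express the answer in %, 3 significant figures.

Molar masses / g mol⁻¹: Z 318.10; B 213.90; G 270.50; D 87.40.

92.8 %

n(Z) = 104000 / 318.10 = 326.9 mol
n(B) = 18600 / 213.90 = 86.96 mol
n(G) = 60300 / 270.50 = 222.9 mol
n/ν for Z = 326.9/3 = 109.0
n/ν for B = 86.96/1 = 86.96
n/ν for G = 222.9/3 = 74.30
Smallest n/ν is G → limiting reagent.
theoretical n(D) = (4/3) × 222.9 = 297.2 mol → 25980 g
% yield = 24100 / 25980 × 100 = 92.76 %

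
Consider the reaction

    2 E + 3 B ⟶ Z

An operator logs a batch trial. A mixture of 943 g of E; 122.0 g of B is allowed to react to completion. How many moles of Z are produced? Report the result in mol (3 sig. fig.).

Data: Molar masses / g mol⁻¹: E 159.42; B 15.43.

2.64 mol

n(E) = 943.0 / 159.42 = 5.915 mol
n(B) = 122.0 / 15.43 = 7.907 mol
n/ν → E: 2.958, B: 2.636; B is limiting.
n(Z) = (1/3) × 7.907 = 2.636 mol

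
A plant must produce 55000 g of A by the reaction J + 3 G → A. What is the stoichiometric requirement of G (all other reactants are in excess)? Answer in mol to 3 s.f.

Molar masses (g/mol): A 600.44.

275 mol

n(A) = 55000 / 600.44 = 91.60 mol
n(G) = (3/1) × 91.60 = 274.8 mol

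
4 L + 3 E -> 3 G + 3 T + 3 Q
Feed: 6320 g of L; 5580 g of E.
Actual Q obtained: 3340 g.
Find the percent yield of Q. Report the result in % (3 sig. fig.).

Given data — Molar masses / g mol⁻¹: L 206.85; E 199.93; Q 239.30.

n(L) = 6320 / 206.85 = 30.55 mol
n(E) = 5580 / 199.93 = 27.91 mol
n/ν → L: 7.638, E: 9.303; L is limiting.
theoretical n(Q) = (3/4) × 30.55 = 22.91 mol → 5482 g
% yield = 3340 / 5482 × 100 = 60.93 %

60.9 %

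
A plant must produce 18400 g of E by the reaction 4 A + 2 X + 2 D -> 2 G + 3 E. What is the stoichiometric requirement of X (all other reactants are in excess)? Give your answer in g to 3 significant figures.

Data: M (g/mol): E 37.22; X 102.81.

n(E) = 18400 / 37.22 = 494.4 mol
n(X) = (2/3) × 494.4 = 329.6 mol
mass = 329.6 × 102.81 = 33890 g

33900 g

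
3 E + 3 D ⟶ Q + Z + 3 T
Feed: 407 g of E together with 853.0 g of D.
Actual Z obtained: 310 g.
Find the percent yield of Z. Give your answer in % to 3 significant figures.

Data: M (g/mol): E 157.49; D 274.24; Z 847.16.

42.5 %

n(E) = 407.0 / 157.49 = 2.584 mol
n(D) = 853.0 / 274.24 = 3.110 mol
n/ν → E: 0.8613, D: 1.037; E is limiting.
theoretical n(Z) = (1/3) × 2.584 = 0.8613 mol → 729.7 g
% yield = 310 / 729.7 × 100 = 42.48 %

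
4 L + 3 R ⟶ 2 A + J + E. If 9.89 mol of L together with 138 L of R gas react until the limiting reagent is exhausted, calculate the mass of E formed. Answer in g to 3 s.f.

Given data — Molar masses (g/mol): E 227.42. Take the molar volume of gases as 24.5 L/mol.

n(L) = 9.890 mol
n(R) = 138.0 / 24.5 = 5.633 mol
n/ν for L = 9.890/4 = 2.473
n/ν for R = 5.633/3 = 1.878
Smallest n/ν is R → limiting reagent.
n(E) = (1/3) × 5.633 = 1.878 mol
mass = 1.878 × 227.42 = 427.1 g

427 g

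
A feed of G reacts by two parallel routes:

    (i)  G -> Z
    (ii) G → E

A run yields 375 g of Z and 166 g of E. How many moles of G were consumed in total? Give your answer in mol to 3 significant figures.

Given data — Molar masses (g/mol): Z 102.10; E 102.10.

5.30 mol

n(Z) = 375 / 102.10 = 3.673 mol
n(E) = 166 / 102.10 = 1.626 mol
n(G) via (i) = (1/1)×3.673 = 3.673 mol
n(G) via (ii) = (1/1)×1.626 = 1.626 mol
total n(G) = 3.673 + 1.626 = 5.299 mol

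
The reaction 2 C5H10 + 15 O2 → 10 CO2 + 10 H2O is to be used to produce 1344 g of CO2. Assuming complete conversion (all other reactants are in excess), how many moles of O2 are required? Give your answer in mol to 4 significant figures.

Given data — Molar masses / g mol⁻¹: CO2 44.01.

45.81 mol

n(CO2) = 1344 / 44.01 = 30.54 mol
n(O2) = (15/10) × 30.54 = 45.81 mol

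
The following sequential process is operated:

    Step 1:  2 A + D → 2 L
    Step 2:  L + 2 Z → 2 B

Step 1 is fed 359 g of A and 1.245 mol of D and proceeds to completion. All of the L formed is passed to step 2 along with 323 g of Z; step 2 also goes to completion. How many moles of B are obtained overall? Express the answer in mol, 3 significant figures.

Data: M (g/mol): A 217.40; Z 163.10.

1.98 mol

Step 1:
n(A) = 359.0 / 217.40 = 1.651 mol
n(D) = 1.245 mol
n/ν for A = 1.651/2 = 0.8255
n/ν for D = 1.245/1 = 1.245
Smallest n/ν is A → limiting reagent.
n(L) produced = (2/2) × 1.651 = 1.651 mol
Step 2:
n(L) available = 1.651 mol
n(Z) = 323.0 / 163.10 = 1.980 mol
n/ν for L = 1.651/1 = 1.651
n/ν for Z = 1.980/2 = 0.9900
Smallest n/ν is Z → limiting reagent.
n(B) = (2/2) × 1.980 = 1.980 mol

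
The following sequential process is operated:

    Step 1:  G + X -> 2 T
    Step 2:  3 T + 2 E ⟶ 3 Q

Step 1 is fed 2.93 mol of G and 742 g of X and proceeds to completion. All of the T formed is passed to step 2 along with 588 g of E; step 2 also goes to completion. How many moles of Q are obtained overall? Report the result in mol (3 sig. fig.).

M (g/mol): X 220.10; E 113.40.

5.86 mol

Step 1:
n(G) = 2.930 mol
n(X) = 742.0 / 220.10 = 3.371 mol
n/ν for G = 2.930/1 = 2.930
n/ν for X = 3.371/1 = 3.371
Smallest n/ν is G → limiting reagent.
n(T) produced = (2/1) × 2.930 = 5.860 mol
Step 2:
n(T) available = 5.860 mol
n(E) = 588.0 / 113.40 = 5.185 mol
n/ν for T = 5.860/3 = 1.953
n/ν for E = 5.185/2 = 2.593
Smallest n/ν is T → limiting reagent.
n(Q) = (3/3) × 5.860 = 5.860 mol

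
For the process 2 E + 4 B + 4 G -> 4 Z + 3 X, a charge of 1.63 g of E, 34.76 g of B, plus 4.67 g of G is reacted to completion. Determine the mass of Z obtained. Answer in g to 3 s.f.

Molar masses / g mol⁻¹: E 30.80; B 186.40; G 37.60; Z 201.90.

21.4 g

n(E) = 1.630 / 30.80 = 0.05292 mol
n(B) = 34.76 / 186.40 = 0.1865 mol
n(G) = 4.670 / 37.60 = 0.1242 mol
n/ν for E = 0.05292/2 = 0.02646
n/ν for B = 0.1865/4 = 0.04663
n/ν for G = 0.1242/4 = 0.03105
Smallest n/ν is E → limiting reagent.
n(Z) = (4/2) × 0.05292 = 0.1058 mol
mass = 0.1058 × 201.90 = 21.36 g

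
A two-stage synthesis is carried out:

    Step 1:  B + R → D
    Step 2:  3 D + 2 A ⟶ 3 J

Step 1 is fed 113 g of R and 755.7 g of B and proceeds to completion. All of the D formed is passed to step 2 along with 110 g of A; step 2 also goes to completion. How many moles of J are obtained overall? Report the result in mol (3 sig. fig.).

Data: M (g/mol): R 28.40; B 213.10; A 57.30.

Step 1:
n(R) = 113.0 / 28.40 = 3.979 mol
n(B) = 755.7 / 213.10 = 3.546 mol
n/ν → R: 3.979, B: 3.546; B is limiting.
n(D) produced = (1/1) × 3.546 = 3.546 mol
Step 2:
n(D) available = 3.546 mol
n(A) = 110.0 / 57.30 = 1.920 mol
n/ν → D: 1.182, A: 0.9600; A is limiting.
n(J) = (3/2) × 1.920 = 2.880 mol

2.88 mol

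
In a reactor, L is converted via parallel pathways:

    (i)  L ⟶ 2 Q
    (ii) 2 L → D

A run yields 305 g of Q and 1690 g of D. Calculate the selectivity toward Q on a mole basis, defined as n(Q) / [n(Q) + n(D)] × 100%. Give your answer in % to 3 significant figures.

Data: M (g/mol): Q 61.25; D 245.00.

41.9 %

n(Q) = 305 / 61.25 = 4.980 mol
n(D) = 1690 / 245.00 = 6.898 mol
selectivity = 4.980/(4.980+6.898) × 100 = 41.93 %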